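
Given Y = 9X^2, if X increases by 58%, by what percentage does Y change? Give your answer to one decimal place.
149.6%

For Y = 9X^2:
If X → X(1 + 0.58)
Then Y → Y · (1 + 0.58)^2
     = Y · 2.4964

Percentage change = ((1 + 0.58)^2 − 1) × 100% ≈ 149.6%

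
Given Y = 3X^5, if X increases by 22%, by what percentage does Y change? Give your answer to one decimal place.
170.3%

For Y = 3X^5:
If X → X(1 + 0.22)
Then Y → Y · (1 + 0.22)^5
     ≈ Y · 2.7027

Percentage change = ((1 + 0.22)^5 − 1) × 100% ≈ 170.3%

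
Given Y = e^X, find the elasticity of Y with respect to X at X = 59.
Elasticity = 59

Elasticity = (dY/dX) · (X/Y)

dY/dX = e^X
At X = 59: dY/dX = e^59, Y = e^59

Elasticity = (e^59) · (59 / (e^59)) = 59

Interpretation: for a small percentage change in X, the percentage change in Y is approximately 59.00 times as large.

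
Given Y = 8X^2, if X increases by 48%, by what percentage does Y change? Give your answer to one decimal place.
119.0%

For Y = 8X^2:
If X → X(1 + 0.48)
Then Y → Y · (1 + 0.48)^2
     = Y · 2.1904

Percentage change = ((1 + 0.48)^2 − 1) × 100% ≈ 119.0%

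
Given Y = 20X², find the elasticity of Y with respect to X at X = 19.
Elasticity = 2

Elasticity = (dY/dX) · (X/Y)

dY/dX = 40·X
At X = 19: dY/dX = 760, Y = 7220

Elasticity = 760 · (19 / 7220) = 2

Interpretation: for a small percentage change in X, the percentage change in Y is approximately 2.00 times as large.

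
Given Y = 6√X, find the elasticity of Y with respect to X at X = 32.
Elasticity = 1/2

Elasticity = (dY/dX) · (X/Y)

dY/dX = 3/√X
At X = 32: dY/dX = 3·√2/8, Y = 24·√2

Elasticity = (3·√2/8) · (32 / (24·√2)) = 1/2

Interpretation: for a small percentage change in X, the percentage change in Y is approximately 0.50 times as large.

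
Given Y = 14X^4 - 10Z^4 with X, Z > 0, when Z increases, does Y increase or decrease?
Y decreases

Taking the partial derivative:
∂Y/∂Z = -40Z^3

∂Y/∂Z = -40Z^3 < 0 (assuming positive values)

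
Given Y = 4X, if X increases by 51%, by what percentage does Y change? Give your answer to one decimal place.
51.0%

For Y = 4X:
If X → X(1 + 0.51)
Then Y → Y · (1 + 0.51)^1
     = Y · 1.5100

Percentage change = ((1 + 0.51)^1 − 1) × 100% = 51.0%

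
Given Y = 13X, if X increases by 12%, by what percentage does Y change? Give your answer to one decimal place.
12.0%

For Y = 13X:
If X → X(1 + 0.12)
Then Y → Y · (1 + 0.12)^1
     = Y · 1.1200

Percentage change = ((1 + 0.12)^1 − 1) × 100% = 12.0%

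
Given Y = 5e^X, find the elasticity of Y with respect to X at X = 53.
Elasticity = 53

Elasticity = (dY/dX) · (X/Y)

dY/dX = 5·e^X
At X = 53: dY/dX = 5·e^53, Y = 5·e^53

Elasticity = (5·e^53) · (53 / (5·e^53)) = 53

Interpretation: for a small percentage change in X, the percentage change in Y is approximately 53.00 times as large.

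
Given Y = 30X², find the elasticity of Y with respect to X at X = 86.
Elasticity = 2

Elasticity = (dY/dX) · (X/Y)

dY/dX = 60·X
At X = 86: dY/dX = 5160, Y = 221880

Elasticity = 5160 · (86 / 221880) = 2

Interpretation: for a small percentage change in X, the percentage change in Y is approximately 2.00 times as large.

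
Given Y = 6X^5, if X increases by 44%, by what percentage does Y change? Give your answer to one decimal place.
519.2%

For Y = 6X^5:
If X → X(1 + 0.44)
Then Y → Y · (1 + 0.44)^5
     ≈ Y · 6.1917

Percentage change = ((1 + 0.44)^5 − 1) × 100% ≈ 519.2%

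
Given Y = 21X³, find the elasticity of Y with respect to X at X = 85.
Elasticity = 3

Elasticity = (dY/dX) · (X/Y)

dY/dX = 63·X²
At X = 85: dY/dX = 455175, Y = 12896625

Elasticity = 455175 · (85 / 12896625) = 3

Interpretation: for a small percentage change in X, the percentage change in Y is approximately 3.00 times as large.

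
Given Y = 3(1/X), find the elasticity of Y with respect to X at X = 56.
Elasticity = -1

Elasticity = (dY/dX) · (X/Y)

dY/dX = -3/X²
At X = 56: dY/dX = -3/3136, Y = 3/56

Elasticity = (-3/3136) · (56 / (3/56)) = -1

Interpretation: for a small percentage change in X, the percentage change in Y is approximately -1.00 times as large.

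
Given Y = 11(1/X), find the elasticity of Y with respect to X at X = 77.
Elasticity = -1

Elasticity = (dY/dX) · (X/Y)

dY/dX = -11/X²
At X = 77: dY/dX = -1/539, Y = 1/7

Elasticity = (-1/539) · (77 / (1/7)) = -1

Interpretation: for a small percentage change in X, the percentage change in Y is approximately -1.00 times as large.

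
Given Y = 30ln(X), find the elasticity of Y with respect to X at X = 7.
Elasticity = 1/ln(7) ≈ 0.5139

Elasticity = (dY/dX) · (X/Y)

dY/dX = 30/X
At X = 7: dY/dX = 30/7, Y = 30·ln(7)

Elasticity = (30/7) · (7 / (30·ln(7))) = 1/ln(7) ≈ 0.5139

Interpretation: for a small percentage change in X, the percentage change in Y is approximately 0.51 times as large.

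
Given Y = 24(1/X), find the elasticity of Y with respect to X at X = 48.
Elasticity = -1

Elasticity = (dY/dX) · (X/Y)

dY/dX = -24/X²
At X = 48: dY/dX = -1/96, Y = 1/2

Elasticity = (-1/96) · (48 / (1/2)) = -1

Interpretation: for a small percentage change in X, the percentage change in Y is approximately -1.00 times as large.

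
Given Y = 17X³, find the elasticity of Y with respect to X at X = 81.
Elasticity = 3

Elasticity = (dY/dX) · (X/Y)

dY/dX = 51·X²
At X = 81: dY/dX = 334611, Y = 9034497

Elasticity = 334611 · (81 / 9034497) = 3

Interpretation: for a small percentage change in X, the percentage change in Y is approximately 3.00 times as large.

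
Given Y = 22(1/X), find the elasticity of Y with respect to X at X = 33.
Elasticity = -1

Elasticity = (dY/dX) · (X/Y)

dY/dX = -22/X²
At X = 33: dY/dX = -2/99, Y = 2/3

Elasticity = (-2/99) · (33 / (2/3)) = -1

Interpretation: for a small percentage change in X, the percentage change in Y is approximately -1.00 times as large.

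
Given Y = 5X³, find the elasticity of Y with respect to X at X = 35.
Elasticity = 3

Elasticity = (dY/dX) · (X/Y)

dY/dX = 15·X²
At X = 35: dY/dX = 18375, Y = 214375

Elasticity = 18375 · (35 / 214375) = 3

Interpretation: for a small percentage change in X, the percentage change in Y is approximately 3.00 times as large.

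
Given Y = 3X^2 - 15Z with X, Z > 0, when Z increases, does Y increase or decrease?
Y decreases

Taking the partial derivative:
∂Y/∂Z = -15

∂Y/∂Z = -15 < 0 (assuming positive values)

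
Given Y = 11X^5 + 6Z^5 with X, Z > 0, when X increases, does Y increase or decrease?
Y increases

Taking the partial derivative:
∂Y/∂X = 55X^4

∂Y/∂X = 55X^4 > 0 (assuming positive values)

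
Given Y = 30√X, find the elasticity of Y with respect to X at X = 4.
Elasticity = 1/2

Elasticity = (dY/dX) · (X/Y)

dY/dX = 15/√X
At X = 4: dY/dX = 15/2, Y = 60

Elasticity = (15/2) · (4 / 60) = 1/2

Interpretation: for a small percentage change in X, the percentage change in Y is approximately 0.50 times as large.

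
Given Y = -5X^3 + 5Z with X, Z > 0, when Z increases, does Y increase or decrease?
Y increases

Taking the partial derivative:
∂Y/∂Z = 5

∂Y/∂Z = 5 > 0 (assuming positive values)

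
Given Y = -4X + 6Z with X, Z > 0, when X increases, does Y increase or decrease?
Y decreases

Taking the partial derivative:
∂Y/∂X = -4

∂Y/∂X = -4 < 0 (assuming positive values)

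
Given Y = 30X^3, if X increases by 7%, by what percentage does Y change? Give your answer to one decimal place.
22.5%

For Y = 30X^3:
If X → X(1 + 0.07)
Then Y → Y · (1 + 0.07)^3
     ≈ Y · 1.2250

Percentage change = ((1 + 0.07)^3 − 1) × 100% ≈ 22.5%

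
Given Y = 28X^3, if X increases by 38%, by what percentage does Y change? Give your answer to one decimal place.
162.8%

For Y = 28X^3:
If X → X(1 + 0.38)
Then Y → Y · (1 + 0.38)^3
     ≈ Y · 2.6281

Percentage change = ((1 + 0.38)^3 − 1) × 100% ≈ 162.8%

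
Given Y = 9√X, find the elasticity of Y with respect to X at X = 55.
Elasticity = 1/2

Elasticity = (dY/dX) · (X/Y)

dY/dX = 9/(2·√X)
At X = 55: dY/dX = 9·√55/110, Y = 9·√55

Elasticity = (9·√55/110) · (55 / (9·√55)) = 1/2

Interpretation: for a small percentage change in X, the percentage change in Y is approximately 0.50 times as large.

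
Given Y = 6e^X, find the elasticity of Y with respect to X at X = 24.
Elasticity = 24

Elasticity = (dY/dX) · (X/Y)

dY/dX = 6·e^X
At X = 24: dY/dX = 6·e^24, Y = 6·e^24

Elasticity = (6·e^24) · (24 / (6·e^24)) = 24

Interpretation: for a small percentage change in X, the percentage change in Y is approximately 24.00 times as large.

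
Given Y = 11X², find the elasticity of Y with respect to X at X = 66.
Elasticity = 2

Elasticity = (dY/dX) · (X/Y)

dY/dX = 22·X
At X = 66: dY/dX = 1452, Y = 47916

Elasticity = 1452 · (66 / 47916) = 2

Interpretation: for a small percentage change in X, the percentage change in Y is approximately 2.00 times as large.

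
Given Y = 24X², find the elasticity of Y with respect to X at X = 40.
Elasticity = 2

Elasticity = (dY/dX) · (X/Y)

dY/dX = 48·X
At X = 40: dY/dX = 1920, Y = 38400

Elasticity = 1920 · (40 / 38400) = 2

Interpretation: for a small percentage change in X, the percentage change in Y is approximately 2.00 times as large.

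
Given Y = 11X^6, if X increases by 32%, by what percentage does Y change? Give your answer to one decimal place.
429.0%

For Y = 11X^6:
If X → X(1 + 0.32)
Then Y → Y · (1 + 0.32)^6
     ≈ Y · 5.2899

Percentage change = ((1 + 0.32)^6 − 1) × 100% ≈ 429.0%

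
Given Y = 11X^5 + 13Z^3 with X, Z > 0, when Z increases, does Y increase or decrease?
Y increases

Taking the partial derivative:
∂Y/∂Z = 39Z^2

∂Y/∂Z = 39Z^2 > 0 (assuming positive values)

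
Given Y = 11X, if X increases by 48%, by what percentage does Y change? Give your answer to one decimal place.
48.0%

For Y = 11X:
If X → X(1 + 0.48)
Then Y → Y · (1 + 0.48)^1
     = Y · 1.4800

Percentage change = ((1 + 0.48)^1 − 1) × 100% = 48.0%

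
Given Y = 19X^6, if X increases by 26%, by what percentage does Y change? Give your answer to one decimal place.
300.2%

For Y = 19X^6:
If X → X(1 + 0.26)
Then Y → Y · (1 + 0.26)^6
     ≈ Y · 4.0015

Percentage change = ((1 + 0.26)^6 − 1) × 100% ≈ 300.2%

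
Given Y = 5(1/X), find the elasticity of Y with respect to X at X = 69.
Elasticity = -1

Elasticity = (dY/dX) · (X/Y)

dY/dX = -5/X²
At X = 69: dY/dX = -5/4761, Y = 5/69

Elasticity = (-5/4761) · (69 / (5/69)) = -1

Interpretation: for a small percentage change in X, the percentage change in Y is approximately -1.00 times as large.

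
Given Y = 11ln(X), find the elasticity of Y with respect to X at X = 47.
Elasticity = 1/ln(47) ≈ 0.2597

Elasticity = (dY/dX) · (X/Y)

dY/dX = 11/X
At X = 47: dY/dX = 11/47, Y = 11·ln(47)

Elasticity = (11/47) · (47 / (11·ln(47))) = 1/ln(47) ≈ 0.2597

Interpretation: for a small percentage change in X, the percentage change in Y is approximately 0.26 times as large.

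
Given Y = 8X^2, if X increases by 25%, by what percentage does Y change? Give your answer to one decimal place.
56.3%

For Y = 8X^2:
If X → X(1 + 0.25)
Then Y → Y · (1 + 0.25)^2
     = Y · 1.5625

Percentage change = ((1 + 0.25)^2 − 1) × 100% ≈ 56.3%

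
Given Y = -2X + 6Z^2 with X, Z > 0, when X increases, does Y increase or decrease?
Y decreases

Taking the partial derivative:
∂Y/∂X = -2

∂Y/∂X = -2 < 0 (assuming positive values)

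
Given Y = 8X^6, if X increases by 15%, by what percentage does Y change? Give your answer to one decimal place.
131.3%

For Y = 8X^6:
If X → X(1 + 0.15)
Then Y → Y · (1 + 0.15)^6
     ≈ Y · 2.3131

Percentage change = ((1 + 0.15)^6 − 1) × 100% ≈ 131.3%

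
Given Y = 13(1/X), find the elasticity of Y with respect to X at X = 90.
Elasticity = -1

Elasticity = (dY/dX) · (X/Y)

dY/dX = -13/X²
At X = 90: dY/dX = -13/8100, Y = 13/90

Elasticity = (-13/8100) · (90 / (13/90)) = -1

Interpretation: for a small percentage change in X, the percentage change in Y is approximately -1.00 times as large.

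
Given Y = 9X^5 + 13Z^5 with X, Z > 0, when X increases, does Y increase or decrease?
Y increases

Taking the partial derivative:
∂Y/∂X = 45X^4

∂Y/∂X = 45X^4 > 0 (assuming positive values)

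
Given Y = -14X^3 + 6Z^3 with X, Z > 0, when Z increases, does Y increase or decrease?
Y increases

Taking the partial derivative:
∂Y/∂Z = 18Z^2

∂Y/∂Z = 18Z^2 > 0 (assuming positive values)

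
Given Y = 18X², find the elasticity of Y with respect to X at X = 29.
Elasticity = 2

Elasticity = (dY/dX) · (X/Y)

dY/dX = 36·X
At X = 29: dY/dX = 1044, Y = 15138

Elasticity = 1044 · (29 / 15138) = 2

Interpretation: for a small percentage change in X, the percentage change in Y is approximately 2.00 times as large.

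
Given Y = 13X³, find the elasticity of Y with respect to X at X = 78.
Elasticity = 3

Elasticity = (dY/dX) · (X/Y)

dY/dX = 39·X²
At X = 78: dY/dX = 237276, Y = 6169176

Elasticity = 237276 · (78 / 6169176) = 3

Interpretation: for a small percentage change in X, the percentage change in Y is approximately 3.00 times as large.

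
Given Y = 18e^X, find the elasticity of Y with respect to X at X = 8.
Elasticity = 8

Elasticity = (dY/dX) · (X/Y)

dY/dX = 18·e^X
At X = 8: dY/dX = 18·e^8, Y = 18·e^8

Elasticity = (18·e^8) · (8 / (18·e^8)) = 8

Interpretation: for a small percentage change in X, the percentage change in Y is approximately 8.00 times as large.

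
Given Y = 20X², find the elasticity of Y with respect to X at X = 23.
Elasticity = 2

Elasticity = (dY/dX) · (X/Y)

dY/dX = 40·X
At X = 23: dY/dX = 920, Y = 10580

Elasticity = 920 · (23 / 10580) = 2

Interpretation: for a small percentage change in X, the percentage change in Y is approximately 2.00 times as large.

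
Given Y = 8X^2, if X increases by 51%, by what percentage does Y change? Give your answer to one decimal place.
128.0%

For Y = 8X^2:
If X → X(1 + 0.51)
Then Y → Y · (1 + 0.51)^2
     = Y · 2.2801

Percentage change = ((1 + 0.51)^2 − 1) × 100% ≈ 128.0%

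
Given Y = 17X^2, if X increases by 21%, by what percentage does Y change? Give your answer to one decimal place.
46.4%

For Y = 17X^2:
If X → X(1 + 0.21)
Then Y → Y · (1 + 0.21)^2
     = Y · 1.4641

Percentage change = ((1 + 0.21)^2 − 1) × 100% ≈ 46.4%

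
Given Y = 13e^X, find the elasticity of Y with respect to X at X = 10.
Elasticity = 10

Elasticity = (dY/dX) · (X/Y)

dY/dX = 13·e^X
At X = 10: dY/dX = 13·e^10, Y = 13·e^10

Elasticity = (13·e^10) · (10 / (13·e^10)) = 10

Interpretation: for a small percentage change in X, the percentage change in Y is approximately 10.00 times as large.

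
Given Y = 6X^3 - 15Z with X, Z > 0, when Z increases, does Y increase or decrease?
Y decreases

Taking the partial derivative:
∂Y/∂Z = -15

∂Y/∂Z = -15 < 0 (assuming positive values)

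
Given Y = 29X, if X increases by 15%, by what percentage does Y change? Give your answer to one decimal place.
15.0%

For Y = 29X:
If X → X(1 + 0.15)
Then Y → Y · (1 + 0.15)^1
     = Y · 1.1500

Percentage change = ((1 + 0.15)^1 − 1) × 100% = 15.0%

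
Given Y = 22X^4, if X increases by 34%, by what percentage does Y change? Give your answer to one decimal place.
222.4%

For Y = 22X^4:
If X → X(1 + 0.34)
Then Y → Y · (1 + 0.34)^4
     ≈ Y · 3.2242

Percentage change = ((1 + 0.34)^4 − 1) × 100% ≈ 222.4%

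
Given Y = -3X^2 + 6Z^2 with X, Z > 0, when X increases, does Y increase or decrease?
Y decreases

Taking the partial derivative:
∂Y/∂X = -6X

∂Y/∂X = -6X < 0 (assuming positive values)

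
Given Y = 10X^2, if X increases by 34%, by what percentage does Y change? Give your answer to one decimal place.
79.6%

For Y = 10X^2:
If X → X(1 + 0.34)
Then Y → Y · (1 + 0.34)^2
     = Y · 1.7956

Percentage change = ((1 + 0.34)^2 − 1) × 100% ≈ 79.6%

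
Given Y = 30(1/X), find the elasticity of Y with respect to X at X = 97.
Elasticity = -1

Elasticity = (dY/dX) · (X/Y)

dY/dX = -30/X²
At X = 97: dY/dX = -30/9409, Y = 30/97

Elasticity = (-30/9409) · (97 / (30/97)) = -1

Interpretation: for a small percentage change in X, the percentage change in Y is approximately -1.00 times as large.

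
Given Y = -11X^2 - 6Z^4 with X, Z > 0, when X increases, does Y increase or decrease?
Y decreases

Taking the partial derivative:
∂Y/∂X = -22X

∂Y/∂X = -22X < 0 (assuming positive values)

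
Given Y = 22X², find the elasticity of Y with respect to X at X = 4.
Elasticity = 2

Elasticity = (dY/dX) · (X/Y)

dY/dX = 44·X
At X = 4: dY/dX = 176, Y = 352

Elasticity = 176 · (4 / 352) = 2

Interpretation: for a small percentage change in X, the percentage change in Y is approximately 2.00 times as large.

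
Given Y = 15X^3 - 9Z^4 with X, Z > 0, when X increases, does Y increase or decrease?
Y increases

Taking the partial derivative:
∂Y/∂X = 45X^2

∂Y/∂X = 45X^2 > 0 (assuming positive values)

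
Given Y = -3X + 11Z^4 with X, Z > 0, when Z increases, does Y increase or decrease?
Y increases

Taking the partial derivative:
∂Y/∂Z = 44Z^3

∂Y/∂Z = 44Z^3 > 0 (assuming positive values)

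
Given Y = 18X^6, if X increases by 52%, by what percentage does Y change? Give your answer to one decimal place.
1133.3%

For Y = 18X^6:
If X → X(1 + 0.52)
Then Y → Y · (1 + 0.52)^6
     ≈ Y · 12.3328

Percentage change = ((1 + 0.52)^6 − 1) × 100% ≈ 1133.3%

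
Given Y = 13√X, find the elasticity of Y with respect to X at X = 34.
Elasticity = 1/2

Elasticity = (dY/dX) · (X/Y)

dY/dX = 13/(2·√X)
At X = 34: dY/dX = 13·√34/68, Y = 13·√34

Elasticity = (13·√34/68) · (34 / (13·√34)) = 1/2

Interpretation: for a small percentage change in X, the percentage change in Y is approximately 0.50 times as large.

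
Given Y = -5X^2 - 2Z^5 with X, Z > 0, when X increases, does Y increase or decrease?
Y decreases

Taking the partial derivative:
∂Y/∂X = -10X

∂Y/∂X = -10X < 0 (assuming positive values)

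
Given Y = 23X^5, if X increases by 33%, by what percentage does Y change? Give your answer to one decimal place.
316.2%

For Y = 23X^5:
If X → X(1 + 0.33)
Then Y → Y · (1 + 0.33)^5
     ≈ Y · 4.1616

Percentage change = ((1 + 0.33)^5 − 1) × 100% ≈ 316.2%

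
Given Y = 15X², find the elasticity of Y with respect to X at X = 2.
Elasticity = 2

Elasticity = (dY/dX) · (X/Y)

dY/dX = 30·X
At X = 2: dY/dX = 60, Y = 60

Elasticity = 60 · (2 / 60) = 2

Interpretation: for a small percentage change in X, the percentage change in Y is approximately 2.00 times as large.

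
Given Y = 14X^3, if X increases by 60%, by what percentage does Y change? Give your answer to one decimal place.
309.6%

For Y = 14X^3:
If X → X(1 + 0.6)
Then Y → Y · (1 + 0.6)^3
     = Y · 4.0960

Percentage change = ((1 + 0.6)^3 − 1) × 100% = 309.6%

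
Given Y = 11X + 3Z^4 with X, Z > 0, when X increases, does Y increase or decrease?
Y increases

Taking the partial derivative:
∂Y/∂X = 11

∂Y/∂X = 11 > 0 (assuming positive values)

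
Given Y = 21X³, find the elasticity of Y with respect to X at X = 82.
Elasticity = 3

Elasticity = (dY/dX) · (X/Y)

dY/dX = 63·X²
At X = 82: dY/dX = 423612, Y = 11578728

Elasticity = 423612 · (82 / 11578728) = 3

Interpretation: for a small percentage change in X, the percentage change in Y is approximately 3.00 times as large.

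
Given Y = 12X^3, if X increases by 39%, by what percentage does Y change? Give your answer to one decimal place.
168.6%

For Y = 12X^3:
If X → X(1 + 0.39)
Then Y → Y · (1 + 0.39)^3
     ≈ Y · 2.6856

Percentage change = ((1 + 0.39)^3 − 1) × 100% ≈ 168.6%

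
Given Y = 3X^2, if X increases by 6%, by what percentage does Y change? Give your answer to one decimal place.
12.4%

For Y = 3X^2:
If X → X(1 + 0.06)
Then Y → Y · (1 + 0.06)^2
     = Y · 1.1236

Percentage change = ((1 + 0.06)^2 − 1) × 100% ≈ 12.4%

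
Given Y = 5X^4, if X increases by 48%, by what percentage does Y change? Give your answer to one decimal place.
379.8%

For Y = 5X^4:
If X → X(1 + 0.48)
Then Y → Y · (1 + 0.48)^4
     ≈ Y · 4.7979

Percentage change = ((1 + 0.48)^4 − 1) × 100% ≈ 379.8%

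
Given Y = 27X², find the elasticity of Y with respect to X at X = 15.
Elasticity = 2

Elasticity = (dY/dX) · (X/Y)

dY/dX = 54·X
At X = 15: dY/dX = 810, Y = 6075

Elasticity = 810 · (15 / 6075) = 2

Interpretation: for a small percentage change in X, the percentage change in Y is approximately 2.00 times as large.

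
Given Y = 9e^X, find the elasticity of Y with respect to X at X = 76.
Elasticity = 76

Elasticity = (dY/dX) · (X/Y)

dY/dX = 9·e^X
At X = 76: dY/dX = 9·e^76, Y = 9·e^76

Elasticity = (9·e^76) · (76 / (9·e^76)) = 76

Interpretation: for a small percentage change in X, the percentage change in Y is approximately 76.00 times as large.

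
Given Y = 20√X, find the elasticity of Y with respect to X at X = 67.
Elasticity = 1/2

Elasticity = (dY/dX) · (X/Y)

dY/dX = 10/√X
At X = 67: dY/dX = 10·√67/67, Y = 20·√67

Elasticity = (10·√67/67) · (67 / (20·√67)) = 1/2

Interpretation: for a small percentage change in X, the percentage change in Y is approximately 0.50 times as large.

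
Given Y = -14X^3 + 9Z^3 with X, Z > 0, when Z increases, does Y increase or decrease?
Y increases

Taking the partial derivative:
∂Y/∂Z = 27Z^2

∂Y/∂Z = 27Z^2 > 0 (assuming positive values)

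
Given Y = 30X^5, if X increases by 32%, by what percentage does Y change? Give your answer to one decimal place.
300.7%

For Y = 30X^5:
If X → X(1 + 0.32)
Then Y → Y · (1 + 0.32)^5
     ≈ Y · 4.0075

Percentage change = ((1 + 0.32)^5 − 1) × 100% ≈ 300.7%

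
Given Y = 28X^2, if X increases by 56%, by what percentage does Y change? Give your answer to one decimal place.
143.4%

For Y = 28X^2:
If X → X(1 + 0.56)
Then Y → Y · (1 + 0.56)^2
     = Y · 2.4336

Percentage change = ((1 + 0.56)^2 − 1) × 100% ≈ 143.4%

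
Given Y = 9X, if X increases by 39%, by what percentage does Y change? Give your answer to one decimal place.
39.0%

For Y = 9X:
If X → X(1 + 0.39)
Then Y → Y · (1 + 0.39)^1
     = Y · 1.3900

Percentage change = ((1 + 0.39)^1 − 1) × 100% = 39.0%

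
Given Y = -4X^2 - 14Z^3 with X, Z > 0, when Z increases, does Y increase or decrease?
Y decreases

Taking the partial derivative:
∂Y/∂Z = -42Z^2

∂Y/∂Z = -42Z^2 < 0 (assuming positive values)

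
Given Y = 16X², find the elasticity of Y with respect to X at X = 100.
Elasticity = 2

Elasticity = (dY/dX) · (X/Y)

dY/dX = 32·X
At X = 100: dY/dX = 3200, Y = 160000

Elasticity = 3200 · (100 / 160000) = 2

Interpretation: for a small percentage change in X, the percentage change in Y is approximately 2.00 times as large.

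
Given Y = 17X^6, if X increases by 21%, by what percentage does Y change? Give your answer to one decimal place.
213.8%

For Y = 17X^6:
If X → X(1 + 0.21)
Then Y → Y · (1 + 0.21)^6
     ≈ Y · 3.1384

Percentage change = ((1 + 0.21)^6 − 1) × 100% ≈ 213.8%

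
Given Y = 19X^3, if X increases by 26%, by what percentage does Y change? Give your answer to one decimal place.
100.0%

For Y = 19X^3:
If X → X(1 + 0.26)
Then Y → Y · (1 + 0.26)^3
     ≈ Y · 2.0004

Percentage change = ((1 + 0.26)^3 − 1) × 100% ≈ 100.0%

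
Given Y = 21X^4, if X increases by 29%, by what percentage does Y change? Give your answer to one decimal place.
176.9%

For Y = 21X^4:
If X → X(1 + 0.29)
Then Y → Y · (1 + 0.29)^4
     ≈ Y · 2.7692

Percentage change = ((1 + 0.29)^4 − 1) × 100% ≈ 176.9%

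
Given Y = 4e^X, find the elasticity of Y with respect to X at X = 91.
Elasticity = 91

Elasticity = (dY/dX) · (X/Y)

dY/dX = 4·e^X
At X = 91: dY/dX = 4·e^91, Y = 4·e^91

Elasticity = (4·e^91) · (91 / (4·e^91)) = 91

Interpretation: for a small percentage change in X, the percentage change in Y is approximately 91.00 times as large.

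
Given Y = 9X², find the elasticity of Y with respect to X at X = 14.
Elasticity = 2

Elasticity = (dY/dX) · (X/Y)

dY/dX = 18·X
At X = 14: dY/dX = 252, Y = 1764

Elasticity = 252 · (14 / 1764) = 2

Interpretation: for a small percentage change in X, the percentage change in Y is approximately 2.00 times as large.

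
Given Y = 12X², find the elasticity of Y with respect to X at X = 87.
Elasticity = 2

Elasticity = (dY/dX) · (X/Y)

dY/dX = 24·X
At X = 87: dY/dX = 2088, Y = 90828

Elasticity = 2088 · (87 / 90828) = 2

Interpretation: for a small percentage change in X, the percentage change in Y is approximately 2.00 times as large.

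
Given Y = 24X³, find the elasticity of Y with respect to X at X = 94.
Elasticity = 3

Elasticity = (dY/dX) · (X/Y)

dY/dX = 72·X²
At X = 94: dY/dX = 636192, Y = 19934016

Elasticity = 636192 · (94 / 19934016) = 3

Interpretation: for a small percentage change in X, the percentage change in Y is approximately 3.00 times as large.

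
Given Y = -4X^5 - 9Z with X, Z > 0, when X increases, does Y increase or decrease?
Y decreases

Taking the partial derivative:
∂Y/∂X = -20X^4

∂Y/∂X = -20X^4 < 0 (assuming positive values)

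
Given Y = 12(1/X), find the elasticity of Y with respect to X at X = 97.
Elasticity = -1

Elasticity = (dY/dX) · (X/Y)

dY/dX = -12/X²
At X = 97: dY/dX = -12/9409, Y = 12/97

Elasticity = (-12/9409) · (97 / (12/97)) = -1

Interpretation: for a small percentage change in X, the percentage change in Y is approximately -1.00 times as large.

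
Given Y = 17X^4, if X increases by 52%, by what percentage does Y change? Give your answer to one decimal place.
433.8%

For Y = 17X^4:
If X → X(1 + 0.52)
Then Y → Y · (1 + 0.52)^4
     ≈ Y · 5.3379

Percentage change = ((1 + 0.52)^4 − 1) × 100% ≈ 433.8%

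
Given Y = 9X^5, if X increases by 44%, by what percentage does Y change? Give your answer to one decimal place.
519.2%

For Y = 9X^5:
If X → X(1 + 0.44)
Then Y → Y · (1 + 0.44)^5
     ≈ Y · 6.1917

Percentage change = ((1 + 0.44)^5 − 1) × 100% ≈ 519.2%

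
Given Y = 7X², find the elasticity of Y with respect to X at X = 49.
Elasticity = 2

Elasticity = (dY/dX) · (X/Y)

dY/dX = 14·X
At X = 49: dY/dX = 686, Y = 16807

Elasticity = 686 · (49 / 16807) = 2

Interpretation: for a small percentage change in X, the percentage change in Y is approximately 2.00 times as large.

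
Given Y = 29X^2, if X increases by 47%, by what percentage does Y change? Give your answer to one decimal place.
116.1%

For Y = 29X^2:
If X → X(1 + 0.47)
Then Y → Y · (1 + 0.47)^2
     = Y · 2.1609

Percentage change = ((1 + 0.47)^2 − 1) × 100% ≈ 116.1%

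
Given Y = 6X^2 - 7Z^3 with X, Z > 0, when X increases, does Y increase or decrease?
Y increases

Taking the partial derivative:
∂Y/∂X = 12X

∂Y/∂X = 12X > 0 (assuming positive values)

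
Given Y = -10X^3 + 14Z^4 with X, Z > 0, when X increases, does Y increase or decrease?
Y decreases

Taking the partial derivative:
∂Y/∂X = -30X^2

∂Y/∂X = -30X^2 < 0 (assuming positive values)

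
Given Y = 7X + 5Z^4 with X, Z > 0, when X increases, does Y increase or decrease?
Y increases

Taking the partial derivative:
∂Y/∂X = 7

∂Y/∂X = 7 > 0 (assuming positive values)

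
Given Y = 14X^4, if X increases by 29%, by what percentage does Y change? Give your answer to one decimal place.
176.9%

For Y = 14X^4:
If X → X(1 + 0.29)
Then Y → Y · (1 + 0.29)^4
     ≈ Y · 2.7692

Percentage change = ((1 + 0.29)^4 − 1) × 100% ≈ 176.9%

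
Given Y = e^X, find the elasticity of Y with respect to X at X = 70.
Elasticity = 70

Elasticity = (dY/dX) · (X/Y)

dY/dX = e^X
At X = 70: dY/dX = e^70, Y = e^70

Elasticity = (e^70) · (70 / (e^70)) = 70

Interpretation: for a small percentage change in X, the percentage change in Y is approximately 70.00 times as large.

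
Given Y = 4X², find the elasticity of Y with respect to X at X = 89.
Elasticity = 2

Elasticity = (dY/dX) · (X/Y)

dY/dX = 8·X
At X = 89: dY/dX = 712, Y = 31684

Elasticity = 712 · (89 / 31684) = 2

Interpretation: for a small percentage change in X, the percentage change in Y is approximately 2.00 times as large.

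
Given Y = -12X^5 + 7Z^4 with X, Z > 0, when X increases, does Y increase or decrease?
Y decreases

Taking the partial derivative:
∂Y/∂X = -60X^4

∂Y/∂X = -60X^4 < 0 (assuming positive values)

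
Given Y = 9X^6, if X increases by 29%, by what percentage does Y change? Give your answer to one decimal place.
360.8%

For Y = 9X^6:
If X → X(1 + 0.29)
Then Y → Y · (1 + 0.29)^6
     ≈ Y · 4.6083

Percentage change = ((1 + 0.29)^6 − 1) × 100% ≈ 360.8%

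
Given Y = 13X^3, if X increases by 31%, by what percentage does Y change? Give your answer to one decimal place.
124.8%

For Y = 13X^3:
If X → X(1 + 0.31)
Then Y → Y · (1 + 0.31)^3
     ≈ Y · 2.2481

Percentage change = ((1 + 0.31)^3 − 1) × 100% ≈ 124.8%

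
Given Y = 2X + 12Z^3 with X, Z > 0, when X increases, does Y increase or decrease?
Y increases

Taking the partial derivative:
∂Y/∂X = 2

∂Y/∂X = 2 > 0 (assuming positive values)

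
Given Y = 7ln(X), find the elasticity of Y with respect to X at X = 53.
Elasticity = 1/ln(53) ≈ 0.2519

Elasticity = (dY/dX) · (X/Y)

dY/dX = 7/X
At X = 53: dY/dX = 7/53, Y = 7·ln(53)

Elasticity = (7/53) · (53 / (7·ln(53))) = 1/ln(53) ≈ 0.2519

Interpretation: for a small percentage change in X, the percentage change in Y is approximately 0.25 times as large.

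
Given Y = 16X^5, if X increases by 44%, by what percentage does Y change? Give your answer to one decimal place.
519.2%

For Y = 16X^5:
If X → X(1 + 0.44)
Then Y → Y · (1 + 0.44)^5
     ≈ Y · 6.1917

Percentage change = ((1 + 0.44)^5 − 1) × 100% ≈ 519.2%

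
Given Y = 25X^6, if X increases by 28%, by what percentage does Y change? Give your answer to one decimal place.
339.8%

For Y = 25X^6:
If X → X(1 + 0.28)
Then Y → Y · (1 + 0.28)^6
     ≈ Y · 4.3980

Percentage change = ((1 + 0.28)^6 − 1) × 100% ≈ 339.8%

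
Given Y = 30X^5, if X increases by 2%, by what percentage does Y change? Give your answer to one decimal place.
10.4%

For Y = 30X^5:
If X → X(1 + 0.02)
Then Y → Y · (1 + 0.02)^5
     ≈ Y · 1.1041

Percentage change = ((1 + 0.02)^5 − 1) × 100% ≈ 10.4%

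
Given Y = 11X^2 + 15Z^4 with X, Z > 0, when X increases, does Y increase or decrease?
Y increases

Taking the partial derivative:
∂Y/∂X = 22X

∂Y/∂X = 22X > 0 (assuming positive values)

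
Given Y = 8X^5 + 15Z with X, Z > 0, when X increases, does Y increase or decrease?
Y increases

Taking the partial derivative:
∂Y/∂X = 40X^4

∂Y/∂X = 40X^4 > 0 (assuming positive values)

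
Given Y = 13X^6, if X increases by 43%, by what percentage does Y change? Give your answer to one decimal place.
755.1%

For Y = 13X^6:
If X → X(1 + 0.43)
Then Y → Y · (1 + 0.43)^6
     ≈ Y · 8.5510

Percentage change = ((1 + 0.43)^6 − 1) × 100% ≈ 755.1%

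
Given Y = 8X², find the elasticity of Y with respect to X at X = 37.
Elasticity = 2

Elasticity = (dY/dX) · (X/Y)

dY/dX = 16·X
At X = 37: dY/dX = 592, Y = 10952

Elasticity = 592 · (37 / 10952) = 2

Interpretation: for a small percentage change in X, the percentage change in Y is approximately 2.00 times as large.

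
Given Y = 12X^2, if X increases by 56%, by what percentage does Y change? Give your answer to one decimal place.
143.4%

For Y = 12X^2:
If X → X(1 + 0.56)
Then Y → Y · (1 + 0.56)^2
     = Y · 2.4336

Percentage change = ((1 + 0.56)^2 − 1) × 100% ≈ 143.4%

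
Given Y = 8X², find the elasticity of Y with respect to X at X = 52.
Elasticity = 2

Elasticity = (dY/dX) · (X/Y)

dY/dX = 16·X
At X = 52: dY/dX = 832, Y = 21632

Elasticity = 832 · (52 / 21632) = 2

Interpretation: for a small percentage change in X, the percentage change in Y is approximately 2.00 times as large.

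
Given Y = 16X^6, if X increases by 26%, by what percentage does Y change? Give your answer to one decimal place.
300.2%

For Y = 16X^6:
If X → X(1 + 0.26)
Then Y → Y · (1 + 0.26)^6
     ≈ Y · 4.0015

Percentage change = ((1 + 0.26)^6 − 1) × 100% ≈ 300.2%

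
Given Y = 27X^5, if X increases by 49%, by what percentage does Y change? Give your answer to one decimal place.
634.4%

For Y = 27X^5:
If X → X(1 + 0.49)
Then Y → Y · (1 + 0.49)^5
     ≈ Y · 7.3440

Percentage change = ((1 + 0.49)^5 − 1) × 100% ≈ 634.4%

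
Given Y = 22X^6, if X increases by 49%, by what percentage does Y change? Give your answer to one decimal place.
994.3%

For Y = 22X^6:
If X → X(1 + 0.49)
Then Y → Y · (1 + 0.49)^6
     ≈ Y · 10.9425

Percentage change = ((1 + 0.49)^6 − 1) × 100% ≈ 994.3%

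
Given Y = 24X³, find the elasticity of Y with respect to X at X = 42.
Elasticity = 3

Elasticity = (dY/dX) · (X/Y)

dY/dX = 72·X²
At X = 42: dY/dX = 127008, Y = 1778112

Elasticity = 127008 · (42 / 1778112) = 3

Interpretation: for a small percentage change in X, the percentage change in Y is approximately 3.00 times as large.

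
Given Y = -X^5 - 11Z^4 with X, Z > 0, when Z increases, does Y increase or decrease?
Y decreases

Taking the partial derivative:
∂Y/∂Z = -44Z^3

∂Y/∂Z = -44Z^3 < 0 (assuming positive values)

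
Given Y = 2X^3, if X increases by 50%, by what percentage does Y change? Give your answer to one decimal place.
237.5%

For Y = 2X^3:
If X → X(1 + 0.5)
Then Y → Y · (1 + 0.5)^3
     = Y · 3.3750

Percentage change = ((1 + 0.5)^3 − 1) × 100% = 237.5%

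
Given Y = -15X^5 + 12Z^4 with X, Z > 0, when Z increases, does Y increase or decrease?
Y increases

Taking the partial derivative:
∂Y/∂Z = 48Z^3

∂Y/∂Z = 48Z^3 > 0 (assuming positive values)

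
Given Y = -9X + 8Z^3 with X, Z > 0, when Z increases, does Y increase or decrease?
Y increases

Taking the partial derivative:
∂Y/∂Z = 24Z^2

∂Y/∂Z = 24Z^2 > 0 (assuming positive values)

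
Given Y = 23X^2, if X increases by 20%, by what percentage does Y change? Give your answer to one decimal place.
44.0%

For Y = 23X^2:
If X → X(1 + 0.2)
Then Y → Y · (1 + 0.2)^2
     = Y · 1.4400

Percentage change = ((1 + 0.2)^2 − 1) × 100% = 44.0%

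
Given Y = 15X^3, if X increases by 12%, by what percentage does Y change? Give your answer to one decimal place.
40.5%

For Y = 15X^3:
If X → X(1 + 0.12)
Then Y → Y · (1 + 0.12)^3
     ≈ Y · 1.4049

Percentage change = ((1 + 0.12)^3 − 1) × 100% ≈ 40.5%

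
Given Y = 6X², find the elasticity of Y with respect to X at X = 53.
Elasticity = 2

Elasticity = (dY/dX) · (X/Y)

dY/dX = 12·X
At X = 53: dY/dX = 636, Y = 16854

Elasticity = 636 · (53 / 16854) = 2

Interpretation: for a small percentage change in X, the percentage change in Y is approximately 2.00 times as large.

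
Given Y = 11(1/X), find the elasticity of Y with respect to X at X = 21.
Elasticity = -1

Elasticity = (dY/dX) · (X/Y)

dY/dX = -11/X²
At X = 21: dY/dX = -11/441, Y = 11/21

Elasticity = (-11/441) · (21 / (11/21)) = -1

Interpretation: for a small percentage change in X, the percentage change in Y is approximately -1.00 times as large.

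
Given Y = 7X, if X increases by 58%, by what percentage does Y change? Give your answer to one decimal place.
58.0%

For Y = 7X:
If X → X(1 + 0.58)
Then Y → Y · (1 + 0.58)^1
     = Y · 1.5800

Percentage change = ((1 + 0.58)^1 − 1) × 100% = 58.0%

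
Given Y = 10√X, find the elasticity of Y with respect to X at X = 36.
Elasticity = 1/2

Elasticity = (dY/dX) · (X/Y)

dY/dX = 5/√X
At X = 36: dY/dX = 5/6, Y = 60

Elasticity = (5/6) · (36 / 60) = 1/2

Interpretation: for a small percentage change in X, the percentage change in Y is approximately 0.50 times as large.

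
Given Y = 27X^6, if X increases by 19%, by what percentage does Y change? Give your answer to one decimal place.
184.0%

For Y = 27X^6:
If X → X(1 + 0.19)
Then Y → Y · (1 + 0.19)^6
     ≈ Y · 2.8398

Percentage change = ((1 + 0.19)^6 − 1) × 100% ≈ 184.0%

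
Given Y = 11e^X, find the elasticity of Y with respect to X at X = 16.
Elasticity = 16

Elasticity = (dY/dX) · (X/Y)

dY/dX = 11·e^X
At X = 16: dY/dX = 11·e^16, Y = 11·e^16

Elasticity = (11·e^16) · (16 / (11·e^16)) = 16

Interpretation: for a small percentage change in X, the percentage change in Y is approximately 16.00 times as large.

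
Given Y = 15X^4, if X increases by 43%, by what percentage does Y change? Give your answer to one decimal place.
318.2%

For Y = 15X^4:
If X → X(1 + 0.43)
Then Y → Y · (1 + 0.43)^4
     ≈ Y · 4.1816

Percentage change = ((1 + 0.43)^4 − 1) × 100% ≈ 318.2%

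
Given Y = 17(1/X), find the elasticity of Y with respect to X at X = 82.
Elasticity = -1

Elasticity = (dY/dX) · (X/Y)

dY/dX = -17/X²
At X = 82: dY/dX = -17/6724, Y = 17/82

Elasticity = (-17/6724) · (82 / (17/82)) = -1

Interpretation: for a small percentage change in X, the percentage change in Y is approximately -1.00 times as large.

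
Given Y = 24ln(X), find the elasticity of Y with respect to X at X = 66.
Elasticity = 1/ln(66) ≈ 0.2387

Elasticity = (dY/dX) · (X/Y)

dY/dX = 24/X
At X = 66: dY/dX = 4/11, Y = 24·ln(66)

Elasticity = (4/11) · (66 / (24·ln(66))) = 1/ln(66) ≈ 0.2387

Interpretation: for a small percentage change in X, the percentage change in Y is approximately 0.24 times as large.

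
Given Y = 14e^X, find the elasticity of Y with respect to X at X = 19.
Elasticity = 19

Elasticity = (dY/dX) · (X/Y)

dY/dX = 14·e^X
At X = 19: dY/dX = 14·e^19, Y = 14·e^19

Elasticity = (14·e^19) · (19 / (14·e^19)) = 19

Interpretation: for a small percentage change in X, the percentage change in Y is approximately 19.00 times as large.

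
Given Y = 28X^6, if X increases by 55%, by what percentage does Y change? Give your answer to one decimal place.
1286.7%

For Y = 28X^6:
If X → X(1 + 0.55)
Then Y → Y · (1 + 0.55)^6
     ≈ Y · 13.8672

Percentage change = ((1 + 0.55)^6 − 1) × 100% ≈ 1286.7%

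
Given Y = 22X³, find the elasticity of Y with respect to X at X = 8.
Elasticity = 3

Elasticity = (dY/dX) · (X/Y)

dY/dX = 66·X²
At X = 8: dY/dX = 4224, Y = 11264

Elasticity = 4224 · (8 / 11264) = 3

Interpretation: for a small percentage change in X, the percentage change in Y is approximately 3.00 times as large.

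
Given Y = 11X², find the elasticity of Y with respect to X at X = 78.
Elasticity = 2

Elasticity = (dY/dX) · (X/Y)

dY/dX = 22·X
At X = 78: dY/dX = 1716, Y = 66924

Elasticity = 1716 · (78 / 66924) = 2

Interpretation: for a small percentage change in X, the percentage change in Y is approximately 2.00 times as large.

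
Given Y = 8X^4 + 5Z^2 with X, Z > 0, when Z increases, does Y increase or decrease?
Y increases

Taking the partial derivative:
∂Y/∂Z = 10Z

∂Y/∂Z = 10Z > 0 (assuming positive values)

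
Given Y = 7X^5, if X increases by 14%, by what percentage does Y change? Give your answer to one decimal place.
92.5%

For Y = 7X^5:
If X → X(1 + 0.14)
Then Y → Y · (1 + 0.14)^5
     ≈ Y · 1.9254

Percentage change = ((1 + 0.14)^5 − 1) × 100% ≈ 92.5%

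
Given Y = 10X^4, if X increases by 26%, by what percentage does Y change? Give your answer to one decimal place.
152.0%

For Y = 10X^4:
If X → X(1 + 0.26)
Then Y → Y · (1 + 0.26)^4
     ≈ Y · 2.5205

Percentage change = ((1 + 0.26)^4 − 1) × 100% ≈ 152.0%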